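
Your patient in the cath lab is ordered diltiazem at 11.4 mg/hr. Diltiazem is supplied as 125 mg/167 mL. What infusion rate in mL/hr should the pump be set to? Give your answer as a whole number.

15 mL/hr

Concentration = 125 mg ÷ 167 mL = 0.748503 mg/mL
Rate = 11.4 mg/hr ÷ 0.748503 mg/mL = 15.2304 mL/hr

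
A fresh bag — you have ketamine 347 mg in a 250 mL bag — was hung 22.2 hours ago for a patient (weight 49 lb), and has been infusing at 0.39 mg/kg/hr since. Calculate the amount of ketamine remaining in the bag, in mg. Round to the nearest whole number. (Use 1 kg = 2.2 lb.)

154 mg

Weight = 49 lb ÷ 2.2 lb/kg = 22.27273 kg
Dose = 0.39 mg/kg/hr × 22.27273 kg = 8.686364 mg/hr
Concentration = 347 mg ÷ 250 mL = 1.388 mg/mL
Rate = 8.686364 mg/hr ÷ 1.388 mg/mL = 6.258187 mL/hr
Volume infused = 6.258187 mL/hr × 22.2 hr = 138.9318 mL
Volume remaining = 250 − 138.9318 = 111.0682 mL
Drug remaining = 111.0682 mL × 1.388 mg/mL = 154.1627 mg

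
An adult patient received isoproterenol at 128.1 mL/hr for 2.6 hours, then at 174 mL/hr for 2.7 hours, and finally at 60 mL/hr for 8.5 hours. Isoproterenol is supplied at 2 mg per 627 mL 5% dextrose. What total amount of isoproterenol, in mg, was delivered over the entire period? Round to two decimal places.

Concentration = 2 mg ÷ 627 mL = 0.003189793 mg/mL
Stage 1: 128.1 mL/hr × 2.6 hr = 333.06 mL → 333.06 mL × 0.003189793 mg/mL = 1.062392 mg
Stage 2: 174 mL/hr × 2.7 hr = 469.8 mL → 469.8 mL × 0.003189793 mg/mL = 1.498565 mg
Stage 3: 60 mL/hr × 8.5 hr = 510 mL → 510 mL × 0.003189793 mg/mL = 1.626794 mg
Total = 1.062392 + 1.498565 + 1.626794 = 4.187751 mg

4.19 mg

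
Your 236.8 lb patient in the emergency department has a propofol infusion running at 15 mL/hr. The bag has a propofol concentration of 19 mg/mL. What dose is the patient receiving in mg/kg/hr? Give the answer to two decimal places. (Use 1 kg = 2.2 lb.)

Weight = 236.8 lb ÷ 2.2 lb/kg = 107.6364 kg
Drug rate = 15 mL/hr × 19 mg/mL = 285 mg/hr
285 mg/hr ÷ 107.6364 kg = 2.647804 mg/kg/hr

2.65 mg/kg/hr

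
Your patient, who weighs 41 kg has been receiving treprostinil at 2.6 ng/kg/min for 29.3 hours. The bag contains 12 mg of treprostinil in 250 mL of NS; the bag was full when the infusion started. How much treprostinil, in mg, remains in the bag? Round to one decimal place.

11.8 mg

Dose = 2.6 ng/kg/min × 41 kg = 106.6 ng/min
106.6 ng/min × 60 min/hr = 6396 ng/hr
Concentration = 12 mg ÷ 250 mL = 0.048 mg/mL = 48000 ng/mL
Rate = 6396 ng/hr ÷ 48000 ng/mL = 0.13325 mL/hr
Volume infused = 0.13325 mL/hr × 29.3 hr = 3.904225 mL
Volume remaining = 250 − 3.904225 = 246.0958 mL
Drug remaining = 246.0958 mL × 48000 ng/mL = 11812597 ng = 11.8126 mg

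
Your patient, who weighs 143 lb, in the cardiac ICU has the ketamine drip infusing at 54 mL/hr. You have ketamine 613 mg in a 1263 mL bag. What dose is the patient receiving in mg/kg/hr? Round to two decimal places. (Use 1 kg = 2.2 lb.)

0.40 mg/kg/hr

Weight = 143 lb ÷ 2.2 lb/kg = 65 kg
Concentration = 613 mg ÷ 1263 mL = 0.4853523 mg/mL
Drug rate = 54 mL/hr × 0.4853523 mg/mL = 26.20903 mg/hr
26.20903 mg/hr ÷ 65 kg = 0.4032158 mg/kg/hr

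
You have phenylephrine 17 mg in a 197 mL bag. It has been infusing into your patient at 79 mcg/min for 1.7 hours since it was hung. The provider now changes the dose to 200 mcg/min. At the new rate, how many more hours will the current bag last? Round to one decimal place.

Initial rate:
79 mcg/min × 60 min/hr = 4740 mcg/hr
Concentration = 17 mg ÷ 197 mL = 0.08629442 mg/mL = 86.29442 mcg/mL
Rate = 4740 mcg/hr ÷ 86.29442 mcg/mL = 54.92824 mL/hr
Volume infused so far = 54.92824 mL/hr × 1.7 hr = 93.378 mL
Volume remaining = 197 − 93.378 = 103.622 mL
New rate:
200 mcg/min × 60 min/hr = 12000 mcg/hr
Rate = 12000 mcg/hr ÷ 86.29442 mcg/mL = 139.0588 mL/hr
Time remaining = 103.622 mL ÷ 139.0588 mL/hr = 0.7451667 hr

0.7 hours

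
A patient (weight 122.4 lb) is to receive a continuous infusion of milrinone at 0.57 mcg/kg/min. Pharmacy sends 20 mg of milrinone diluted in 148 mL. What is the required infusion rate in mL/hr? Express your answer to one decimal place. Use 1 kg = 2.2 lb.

Weight = 122.4 lb ÷ 2.2 lb/kg = 55.63636 kg
Dose = 0.57 mcg/kg/min × 55.63636 kg = 31.71273 mcg/min
31.71273 mcg/min × 60 min/hr = 1902.764 mcg/hr
Concentration = 20 mg ÷ 148 mL = 0.1351351 mg/mL = 135.1351 mcg/mL
Rate = 1902.764 mcg/hr ÷ 135.1351 mcg/mL = 14.08045 mL/hr

14.1 mL/hr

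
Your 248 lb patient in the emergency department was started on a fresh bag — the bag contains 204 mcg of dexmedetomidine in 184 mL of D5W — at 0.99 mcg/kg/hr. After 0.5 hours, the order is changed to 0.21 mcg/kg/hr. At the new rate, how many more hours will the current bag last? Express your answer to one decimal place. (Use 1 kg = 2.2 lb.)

Initial rate:
Weight = 248 lb ÷ 2.2 lb/kg = 112.7273 kg
Dose = 0.99 mcg/kg/hr × 112.7273 kg = 111.6 mcg/hr
Concentration = 204 mcg ÷ 184 mL = 1.108696 mcg/mL
Rate = 111.6 mcg/hr ÷ 1.108696 mcg/mL = 100.6588 mL/hr
Volume infused so far = 100.6588 mL/hr × 0.5 hr = 50.32941 mL
Volume remaining = 184 − 50.32941 = 133.6706 mL
New rate:
Dose = 0.21 mcg/kg/hr × 112.7273 kg = 23.67273 mcg/hr
Rate = 23.67273 mcg/hr ÷ 1.108696 mcg/mL = 21.35187 mL/hr
Time remaining = 133.6706 mL ÷ 21.35187 mL/hr = 6.260369 hr

6.3 hours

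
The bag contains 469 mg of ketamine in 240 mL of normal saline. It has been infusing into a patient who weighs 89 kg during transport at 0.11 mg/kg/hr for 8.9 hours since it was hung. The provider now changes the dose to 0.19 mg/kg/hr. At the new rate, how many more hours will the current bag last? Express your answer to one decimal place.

Initial rate:
Dose = 0.11 mg/kg/hr × 89 kg = 9.79 mg/hr
Concentration = 469 mg ÷ 240 mL = 1.954167 mg/mL
Rate = 9.79 mg/hr ÷ 1.954167 mg/mL = 5.009808 mL/hr
Volume infused so far = 5.009808 mL/hr × 8.9 hr = 44.58729 mL
Volume remaining = 240 − 44.58729 = 195.4127 mL
New rate:
Dose = 0.19 mg/kg/hr × 89 kg = 16.91 mg/hr
Rate = 16.91 mg/hr ÷ 1.954167 mg/mL = 8.653305 mL/hr
Time remaining = 195.4127 mL ÷ 8.653305 mL/hr = 22.58244 hr

22.6 hours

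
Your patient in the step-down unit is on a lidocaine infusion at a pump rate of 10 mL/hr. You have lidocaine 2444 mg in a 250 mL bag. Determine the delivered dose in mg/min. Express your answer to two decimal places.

1.63 mg/min

Concentration = 2444 mg ÷ 250 mL = 9.776 mg/mL
Drug rate = 10 mL/hr × 9.776 mg/mL = 97.76 mg/hr
97.76 mg/hr ÷ 60 min/hr = 1.629333 mg/min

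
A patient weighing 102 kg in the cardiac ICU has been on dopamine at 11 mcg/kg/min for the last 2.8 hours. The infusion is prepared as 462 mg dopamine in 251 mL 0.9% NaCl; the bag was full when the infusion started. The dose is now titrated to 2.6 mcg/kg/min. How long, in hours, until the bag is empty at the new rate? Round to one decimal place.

Initial rate:
Dose = 11 mcg/kg/min × 102 kg = 1122 mcg/min
1122 mcg/min × 60 min/hr = 67320 mcg/hr
Concentration = 462 mg ÷ 251 mL = 1.840637 mg/mL = 1840.637 mcg/mL
Rate = 67320 mcg/hr ÷ 1840.637 mcg/mL = 36.57429 mL/hr
Volume infused so far = 36.57429 mL/hr × 2.8 hr = 102.408 mL
Volume remaining = 251 − 102.408 = 148.592 mL
New rate:
Dose = 2.6 mcg/kg/min × 102 kg = 265.2 mcg/min
265.2 mcg/min × 60 min/hr = 15912 mcg/hr
Rate = 15912 mcg/hr ÷ 1840.637 mcg/mL = 8.644831 mL/hr
Time remaining = 148.592 mL ÷ 8.644831 mL/hr = 17.18854 hr

17.2 hours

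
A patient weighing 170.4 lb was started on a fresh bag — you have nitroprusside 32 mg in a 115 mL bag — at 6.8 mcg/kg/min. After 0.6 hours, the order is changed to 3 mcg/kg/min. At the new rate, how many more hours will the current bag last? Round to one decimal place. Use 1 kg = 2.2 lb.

0.9 hours

Initial rate:
Weight = 170.4 lb ÷ 2.2 lb/kg = 77.45455 kg
Dose = 6.8 mcg/kg/min × 77.45455 kg = 526.6909 mcg/min
526.6909 mcg/min × 60 min/hr = 31601.45 mcg/hr
Concentration = 32 mg ÷ 115 mL = 0.2782609 mg/mL = 278.2609 mcg/mL
Rate = 31601.45 mcg/hr ÷ 278.2609 mcg/mL = 113.5677 mL/hr
Volume infused so far = 113.5677 mL/hr × 0.6 hr = 68.14064 mL
Volume remaining = 115 − 68.14064 = 46.85936 mL
New rate:
Dose = 3 mcg/kg/min × 77.45455 kg = 232.3636 mcg/min
232.3636 mcg/min × 60 min/hr = 13941.82 mcg/hr
Rate = 13941.82 mcg/hr ÷ 278.2609 mcg/mL = 50.10341 mL/hr
Time remaining = 46.85936 mL ÷ 50.10341 mL/hr = 0.935253 hr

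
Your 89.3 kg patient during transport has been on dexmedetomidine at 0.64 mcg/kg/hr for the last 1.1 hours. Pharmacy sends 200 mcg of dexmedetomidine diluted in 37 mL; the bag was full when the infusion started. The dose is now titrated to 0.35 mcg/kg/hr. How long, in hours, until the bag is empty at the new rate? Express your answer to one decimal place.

Initial rate:
Dose = 0.64 mcg/kg/hr × 89.3 kg = 57.152 mcg/hr
Concentration = 200 mcg ÷ 37 mL = 5.405405 mcg/mL
Rate = 57.152 mcg/hr ÷ 5.405405 mcg/mL = 10.57312 mL/hr
Volume infused so far = 10.57312 mL/hr × 1.1 hr = 11.63043 mL
Volume remaining = 37 − 11.63043 = 25.36957 mL
New rate:
Dose = 0.35 mcg/kg/hr × 89.3 kg = 31.255 mcg/hr
Rate = 31.255 mcg/hr ÷ 5.405405 mcg/mL = 5.782175 mL/hr
Time remaining = 25.36957 mL ÷ 5.782175 mL/hr = 4.387548 hr

4.4 hours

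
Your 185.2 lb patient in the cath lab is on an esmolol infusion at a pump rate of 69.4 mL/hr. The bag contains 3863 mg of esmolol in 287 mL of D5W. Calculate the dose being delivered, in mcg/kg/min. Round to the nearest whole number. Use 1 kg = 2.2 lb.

185 mcg/kg/min

Weight = 185.2 lb ÷ 2.2 lb/kg = 84.18182 kg
Concentration = 3863 mg ÷ 287 mL = 13.45993 mg/mL = 13459.93 mcg/mL
Drug rate = 69.4 mL/hr × 13459.93 mcg/mL = 934119.2 mcg/hr
934119.2 mcg/hr ÷ 60 min/hr = 15568.65 mcg/min
15568.65 mcg/min ÷ 84.18182 kg = 184.9408 mcg/kg/min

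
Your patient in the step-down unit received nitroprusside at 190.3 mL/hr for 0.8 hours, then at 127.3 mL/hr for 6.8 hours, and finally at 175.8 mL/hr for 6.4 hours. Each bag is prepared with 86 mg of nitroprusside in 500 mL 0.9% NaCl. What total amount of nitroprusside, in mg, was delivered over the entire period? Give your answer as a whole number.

Concentration = 86 mg ÷ 500 mL = 0.172 mg/mL
Stage 1: 190.3 mL/hr × 0.8 hr = 152.24 mL → 152.24 mL × 0.172 mg/mL = 26.18528 mg
Stage 2: 127.3 mL/hr × 6.8 hr = 865.64 mL → 865.64 mL × 0.172 mg/mL = 148.8901 mg
Stage 3: 175.8 mL/hr × 6.4 hr = 1125.12 mL → 1125.12 mL × 0.172 mg/mL = 193.5206 mg
Total = 26.18528 + 148.8901 + 193.5206 = 368.596 mg

369 mg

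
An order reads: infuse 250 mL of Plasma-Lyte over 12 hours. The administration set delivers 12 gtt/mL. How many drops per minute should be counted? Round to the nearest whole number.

250 mL ÷ (12 hr × 60 = 720 min) = 0.3472222 mL/min
0.3472222 mL/min × 12 gtt/mL = 4.166667 gtt/min

4 gtt/min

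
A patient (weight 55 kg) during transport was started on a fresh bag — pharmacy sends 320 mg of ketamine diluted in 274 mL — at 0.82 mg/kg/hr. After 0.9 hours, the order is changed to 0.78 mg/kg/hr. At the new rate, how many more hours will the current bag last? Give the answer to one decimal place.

Initial rate:
Dose = 0.82 mg/kg/hr × 55 kg = 45.1 mg/hr
Concentration = 320 mg ÷ 274 mL = 1.167883 mg/mL
Rate = 45.1 mg/hr ÷ 1.167883 mg/mL = 38.61687 mL/hr
Volume infused so far = 38.61687 mL/hr × 0.9 hr = 34.75519 mL
Volume remaining = 274 − 34.75519 = 239.2448 mL
New rate:
Dose = 0.78 mg/kg/hr × 55 kg = 42.9 mg/hr
Rate = 42.9 mg/hr ÷ 1.167883 mg/mL = 36.73312 mL/hr
Time remaining = 239.2448 mL ÷ 36.73312 mL/hr = 6.513054 hr

6.5 hours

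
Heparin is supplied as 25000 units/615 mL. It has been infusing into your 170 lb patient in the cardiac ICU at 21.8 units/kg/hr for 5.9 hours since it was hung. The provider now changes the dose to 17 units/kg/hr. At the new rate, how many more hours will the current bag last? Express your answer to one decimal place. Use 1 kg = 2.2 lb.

Initial rate:
Weight = 170 lb ÷ 2.2 lb/kg = 77.27273 kg
Dose = 21.8 units/kg/hr × 77.27273 kg = 1684.545 units/hr
Concentration = 25000 units ÷ 615 mL = 40.65041 units/mL
Rate = 1684.545 units/hr ÷ 40.65041 units/mL = 41.43982 mL/hr
Volume infused so far = 41.43982 mL/hr × 5.9 hr = 244.4949 mL
Volume remaining = 615 − 244.4949 = 370.5051 mL
New rate:
Dose = 17 units/kg/hr × 77.27273 kg = 1313.636 units/hr
Rate = 1313.636 units/hr ÷ 40.65041 units/mL = 32.31545 mL/hr
Time remaining = 370.5051 mL ÷ 32.31545 mL/hr = 11.46526 hr

11.5 hours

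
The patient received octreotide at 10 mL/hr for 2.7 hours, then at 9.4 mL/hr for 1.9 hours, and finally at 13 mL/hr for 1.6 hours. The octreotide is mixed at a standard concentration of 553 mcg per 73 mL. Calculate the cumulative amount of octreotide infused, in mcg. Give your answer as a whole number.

497 mcg

Concentration = 553 mcg ÷ 73 mL = 7.575342 mcg/mL
Stage 1: 10 mL/hr × 2.7 hr = 27 mL → 27 mL × 7.575342 mcg/mL = 204.5342 mcg
Stage 2: 9.4 mL/hr × 1.9 hr = 17.86 mL → 17.86 mL × 7.575342 mcg/mL = 135.2956 mcg
Stage 3: 13 mL/hr × 1.6 hr = 20.8 mL → 20.8 mL × 7.575342 mcg/mL = 157.5671 mcg
Total = 204.5342 + 135.2956 + 157.5671 = 497.397 mcg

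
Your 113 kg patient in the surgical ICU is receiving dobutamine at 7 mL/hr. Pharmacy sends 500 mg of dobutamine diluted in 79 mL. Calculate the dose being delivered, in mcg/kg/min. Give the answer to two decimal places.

Concentration = 500 mg ÷ 79 mL = 6.329114 mg/mL = 6329.114 mcg/mL
Drug rate = 7 mL/hr × 6329.114 mcg/mL = 44303.8 mcg/hr
44303.8 mcg/hr ÷ 60 min/hr = 738.3966 mcg/min
738.3966 mcg/min ÷ 113 kg = 6.534483 mcg/kg/min

6.53 mcg/kg/min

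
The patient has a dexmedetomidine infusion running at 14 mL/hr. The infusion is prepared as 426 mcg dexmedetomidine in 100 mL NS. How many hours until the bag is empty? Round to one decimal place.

Duration = 100 mL ÷ 14 mL/hr = 7.142857 hr

7.1 hours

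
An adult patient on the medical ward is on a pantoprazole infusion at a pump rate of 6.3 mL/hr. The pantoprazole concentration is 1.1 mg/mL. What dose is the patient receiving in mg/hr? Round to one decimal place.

6.9 mg/hr

Drug rate = 6.3 mL/hr × 1.1 mg/mL = 6.93 mg/hr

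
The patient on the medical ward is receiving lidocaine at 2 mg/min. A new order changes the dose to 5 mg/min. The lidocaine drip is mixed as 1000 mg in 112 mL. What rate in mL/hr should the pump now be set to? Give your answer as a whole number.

34 mL/hr

5 mg/min × 60 min/hr = 300 mg/hr
Concentration = 1000 mg ÷ 112 mL = 8.928571 mg/mL
Rate = 300 mg/hr ÷ 8.928571 mg/mL = 33.6 mL/hr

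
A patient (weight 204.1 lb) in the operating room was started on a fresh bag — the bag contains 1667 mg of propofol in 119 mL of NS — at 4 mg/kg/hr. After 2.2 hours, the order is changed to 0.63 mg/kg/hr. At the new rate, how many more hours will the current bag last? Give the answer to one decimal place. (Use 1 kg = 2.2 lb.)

Initial rate:
Weight = 204.1 lb ÷ 2.2 lb/kg = 92.77273 kg
Dose = 4 mg/kg/hr × 92.77273 kg = 371.0909 mg/hr
Concentration = 1667 mg ÷ 119 mL = 14.0084 mg/mL
Rate = 371.0909 mg/hr ÷ 14.0084 mg/mL = 26.49059 mL/hr
Volume infused so far = 26.49059 mL/hr × 2.2 hr = 58.2793 mL
Volume remaining = 119 − 58.2793 = 60.7207 mL
New rate:
Dose = 0.63 mg/kg/hr × 92.77273 kg = 58.44682 mg/hr
Rate = 58.44682 mg/hr ÷ 14.0084 mg/mL = 4.172268 mL/hr
Time remaining = 60.7207 mL ÷ 4.172268 mL/hr = 14.5534 hr

14.6 hours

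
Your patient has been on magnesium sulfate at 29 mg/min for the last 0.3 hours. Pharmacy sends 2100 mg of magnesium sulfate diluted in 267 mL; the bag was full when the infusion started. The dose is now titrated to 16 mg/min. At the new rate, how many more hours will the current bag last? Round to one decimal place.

1.6 hours

Initial rate:
29 mg/min × 60 min/hr = 1740 mg/hr
Concentration = 2100 mg ÷ 267 mL = 7.865169 mg/mL
Rate = 1740 mg/hr ÷ 7.865169 mg/mL = 221.2286 mL/hr
Volume infused so far = 221.2286 mL/hr × 0.3 hr = 66.36857 mL
Volume remaining = 267 − 66.36857 = 200.6314 mL
New rate:
16 mg/min × 60 min/hr = 960 mg/hr
Rate = 960 mg/hr ÷ 7.865169 mg/mL = 122.0571 mL/hr
Time remaining = 200.6314 mL ÷ 122.0571 mL/hr = 1.64375 hr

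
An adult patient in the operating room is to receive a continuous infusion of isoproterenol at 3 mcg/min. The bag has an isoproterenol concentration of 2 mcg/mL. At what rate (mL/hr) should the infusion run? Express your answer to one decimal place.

90.0 mL/hr

3 mcg/min × 60 min/hr = 180 mcg/hr
Rate = 180 mcg/hr ÷ 2 mcg/mL = 90 mL/hr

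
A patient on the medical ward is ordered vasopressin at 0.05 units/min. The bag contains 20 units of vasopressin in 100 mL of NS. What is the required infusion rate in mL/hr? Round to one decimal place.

15.0 mL/hr

0.05 units/min × 60 min/hr = 3 units/hr
Concentration = 20 units ÷ 100 mL = 0.2 units/mL
Rate = 3 units/hr ÷ 0.2 units/mL = 15 mL/hr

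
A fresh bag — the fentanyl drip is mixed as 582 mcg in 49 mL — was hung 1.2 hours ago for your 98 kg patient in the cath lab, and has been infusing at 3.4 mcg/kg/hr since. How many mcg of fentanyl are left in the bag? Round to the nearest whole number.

Dose = 3.4 mcg/kg/hr × 98 kg = 333.2 mcg/hr
Concentration = 582 mcg ÷ 49 mL = 11.87755 mcg/mL
Rate = 333.2 mcg/hr ÷ 11.87755 mcg/mL = 28.05292 mL/hr
Volume infused = 28.05292 mL/hr × 1.2 hr = 33.66351 mL
Volume remaining = 49 − 33.66351 = 15.33649 mL
Drug remaining = 15.33649 mL × 11.87755 mcg/mL = 182.16 mcg

182 mcg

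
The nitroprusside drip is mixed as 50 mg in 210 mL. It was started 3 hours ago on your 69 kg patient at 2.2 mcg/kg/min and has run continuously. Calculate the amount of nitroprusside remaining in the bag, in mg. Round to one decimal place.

Dose = 2.2 mcg/kg/min × 69 kg = 151.8 mcg/min
151.8 mcg/min × 60 min/hr = 9108 mcg/hr
Concentration = 50 mg ÷ 210 mL = 0.2380952 mg/mL = 238.0952 mcg/mL
Rate = 9108 mcg/hr ÷ 238.0952 mcg/mL = 38.2536 mL/hr
Volume infused = 38.2536 mL/hr × 3 hr = 114.7608 mL
Volume remaining = 210 − 114.7608 = 95.2392 mL
Drug remaining = 95.2392 mL × 238.0952 mcg/mL = 22676 mcg = 22.676 mg

22.7 mg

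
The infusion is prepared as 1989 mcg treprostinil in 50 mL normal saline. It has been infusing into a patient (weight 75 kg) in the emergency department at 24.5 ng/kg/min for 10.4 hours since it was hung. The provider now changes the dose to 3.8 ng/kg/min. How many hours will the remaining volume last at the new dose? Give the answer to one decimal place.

Initial rate:
Dose = 24.5 ng/kg/min × 75 kg = 1837.5 ng/min
1837.5 ng/min × 60 min/hr = 110250 ng/hr
Concentration = 1989 mcg ÷ 50 mL = 39.78 mcg/mL = 39780 ng/mL
Rate = 110250 ng/hr ÷ 39780 ng/mL = 2.771493 mL/hr
Volume infused so far = 2.771493 mL/hr × 10.4 hr = 28.82353 mL
Volume remaining = 50 − 28.82353 = 21.17647 mL
New rate:
Dose = 3.8 ng/kg/min × 75 kg = 285 ng/min
285 ng/min × 60 min/hr = 17100 ng/hr
Rate = 17100 ng/hr ÷ 39780 ng/mL = 0.4298643 mL/hr
Time remaining = 21.17647 mL ÷ 0.4298643 mL/hr = 49.26316 hr

49.3 hours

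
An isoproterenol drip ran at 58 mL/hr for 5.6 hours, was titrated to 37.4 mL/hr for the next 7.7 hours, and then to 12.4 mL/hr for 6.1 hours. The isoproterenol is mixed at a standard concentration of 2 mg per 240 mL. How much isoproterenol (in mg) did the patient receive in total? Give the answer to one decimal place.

5.7 mg

Concentration = 2 mg ÷ 240 mL = 0.008333333 mg/mL
Stage 1: 58 mL/hr × 5.6 hr = 324.8 mL → 324.8 mL × 0.008333333 mg/mL = 2.706667 mg
Stage 2: 37.4 mL/hr × 7.7 hr = 287.98 mL → 287.98 mL × 0.008333333 mg/mL = 2.399833 mg
Stage 3: 12.4 mL/hr × 6.1 hr = 75.64 mL → 75.64 mL × 0.008333333 mg/mL = 0.6303333 mg
Total = 2.706667 + 2.399833 + 0.6303333 = 5.736833 mg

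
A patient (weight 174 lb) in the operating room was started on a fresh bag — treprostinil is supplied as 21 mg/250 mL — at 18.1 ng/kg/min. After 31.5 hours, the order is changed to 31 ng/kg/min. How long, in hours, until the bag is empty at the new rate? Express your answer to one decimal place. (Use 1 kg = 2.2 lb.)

Initial rate:
Weight = 174 lb ÷ 2.2 lb/kg = 79.09091 kg
Dose = 18.1 ng/kg/min × 79.09091 kg = 1431.545 ng/min
1431.545 ng/min × 60 min/hr = 85892.73 ng/hr
Concentration = 21 mg ÷ 250 mL = 0.084 mg/mL = 84000 ng/mL
Rate = 85892.73 ng/hr ÷ 84000 ng/mL = 1.022532 mL/hr
Volume infused so far = 1.022532 mL/hr × 31.5 hr = 32.20977 mL
Volume remaining = 250 − 32.20977 = 217.7902 mL
New rate:
Dose = 31 ng/kg/min × 79.09091 kg = 2451.818 ng/min
2451.818 ng/min × 60 min/hr = 147109.1 ng/hr
Rate = 147109.1 ng/hr ÷ 84000 ng/mL = 1.751299 mL/hr
Time remaining = 217.7902 mL ÷ 1.751299 mL/hr = 124.3593 hr

124.4 hours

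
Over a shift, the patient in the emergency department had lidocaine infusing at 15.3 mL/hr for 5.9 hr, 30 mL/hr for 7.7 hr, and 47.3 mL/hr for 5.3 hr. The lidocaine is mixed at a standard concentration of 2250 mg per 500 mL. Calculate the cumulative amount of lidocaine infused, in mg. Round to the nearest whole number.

2574 mg

Concentration = 2250 mg ÷ 500 mL = 4.5 mg/mL
Stage 1: 15.3 mL/hr × 5.9 hr = 90.27 mL → 90.27 mL × 4.5 mg/mL = 406.215 mg
Stage 2: 30 mL/hr × 7.7 hr = 231 mL → 231 mL × 4.5 mg/mL = 1039.5 mg
Stage 3: 47.3 mL/hr × 5.3 hr = 250.69 mL → 250.69 mL × 4.5 mg/mL = 1128.105 mg
Total = 406.215 + 1039.5 + 1128.105 = 2573.82 mg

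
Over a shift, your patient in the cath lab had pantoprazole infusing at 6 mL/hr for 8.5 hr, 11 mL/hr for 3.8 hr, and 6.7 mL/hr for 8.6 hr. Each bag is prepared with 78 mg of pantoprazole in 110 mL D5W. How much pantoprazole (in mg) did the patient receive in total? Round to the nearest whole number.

Concentration = 78 mg ÷ 110 mL = 0.7090909 mg/mL
Stage 1: 6 mL/hr × 8.5 hr = 51 mL → 51 mL × 0.7090909 mg/mL = 36.16364 mg
Stage 2: 11 mL/hr × 3.8 hr = 41.8 mL → 41.8 mL × 0.7090909 mg/mL = 29.64 mg
Stage 3: 6.7 mL/hr × 8.6 hr = 57.62 mL → 57.62 mL × 0.7090909 mg/mL = 40.85782 mg
Total = 36.16364 + 29.64 + 40.85782 = 106.6615 mg

107 mg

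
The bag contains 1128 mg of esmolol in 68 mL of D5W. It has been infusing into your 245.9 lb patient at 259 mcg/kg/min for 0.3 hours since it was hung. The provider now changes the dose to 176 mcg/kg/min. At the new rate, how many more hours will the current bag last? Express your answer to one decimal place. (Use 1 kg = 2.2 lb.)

Initial rate:
Weight = 245.9 lb ÷ 2.2 lb/kg = 111.7727 kg
Dose = 259 mcg/kg/min × 111.7727 kg = 28949.14 mcg/min
28949.14 mcg/min × 60 min/hr = 1736948 mcg/hr
Concentration = 1128 mg ÷ 68 mL = 16.58824 mg/mL = 16588.24 mcg/mL
Rate = 1736948 mcg/hr ÷ 16588.24 mcg/mL = 104.7096 mL/hr
Volume infused so far = 104.7096 mL/hr × 0.3 hr = 31.41289 mL
Volume remaining = 68 − 31.41289 = 36.58711 mL
New rate:
Dose = 176 mcg/kg/min × 111.7727 kg = 19672 mcg/min
19672 mcg/min × 60 min/hr = 1180320 mcg/hr
Rate = 1180320 mcg/hr ÷ 16588.24 mcg/mL = 71.15404 mL/hr
Time remaining = 36.58711 mL ÷ 71.15404 mL/hr = 0.5141958 hr

0.5 hours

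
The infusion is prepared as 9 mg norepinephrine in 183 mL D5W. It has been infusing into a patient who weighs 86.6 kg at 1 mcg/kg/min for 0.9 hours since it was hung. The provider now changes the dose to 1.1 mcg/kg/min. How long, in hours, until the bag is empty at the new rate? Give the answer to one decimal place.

0.8 hours

Initial rate:
Dose = 1 mcg/kg/min × 86.6 kg = 86.6 mcg/min
86.6 mcg/min × 60 min/hr = 5196 mcg/hr
Concentration = 9 mg ÷ 183 mL = 0.04918033 mg/mL = 49.18033 mcg/mL
Rate = 5196 mcg/hr ÷ 49.18033 mcg/mL = 105.652 mL/hr
Volume infused so far = 105.652 mL/hr × 0.9 hr = 95.0868 mL
Volume remaining = 183 − 95.0868 = 87.9132 mL
New rate:
Dose = 1.1 mcg/kg/min × 86.6 kg = 95.26 mcg/min
95.26 mcg/min × 60 min/hr = 5715.6 mcg/hr
Rate = 5715.6 mcg/hr ÷ 49.18033 mcg/mL = 116.2172 mL/hr
Time remaining = 87.9132 mL ÷ 116.2172 mL/hr = 0.756456 hr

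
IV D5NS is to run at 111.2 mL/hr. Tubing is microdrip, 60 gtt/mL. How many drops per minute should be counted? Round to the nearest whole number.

111.2 mL/hr ÷ 60 min/hr = 1.853333 mL/min
1.853333 mL/min × 60 gtt/mL = 111.2 gtt/min

111 gtt/min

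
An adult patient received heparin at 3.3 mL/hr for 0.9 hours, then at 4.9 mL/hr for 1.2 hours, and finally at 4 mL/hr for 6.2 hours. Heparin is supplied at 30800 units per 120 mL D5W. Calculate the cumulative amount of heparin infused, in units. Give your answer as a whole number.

Concentration = 30800 units ÷ 120 mL = 256.6667 units/mL
Stage 1: 3.3 mL/hr × 0.9 hr = 2.97 mL → 2.97 mL × 256.6667 units/mL = 762.3 units
Stage 2: 4.9 mL/hr × 1.2 hr = 5.88 mL → 5.88 mL × 256.6667 units/mL = 1509.2 units
Stage 3: 4 mL/hr × 6.2 hr = 24.8 mL → 24.8 mL × 256.6667 units/mL = 6365.333 units
Total = 762.3 + 1509.2 + 6365.333 = 8636.833 units

8637 units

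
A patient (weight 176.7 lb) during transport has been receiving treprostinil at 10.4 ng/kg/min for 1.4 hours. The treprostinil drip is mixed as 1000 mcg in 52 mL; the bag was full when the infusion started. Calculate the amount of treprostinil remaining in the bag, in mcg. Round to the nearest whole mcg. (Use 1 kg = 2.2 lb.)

Weight = 176.7 lb ÷ 2.2 lb/kg = 80.31818 kg
Dose = 10.4 ng/kg/min × 80.31818 kg = 835.3091 ng/min
835.3091 ng/min × 60 min/hr = 50118.55 ng/hr
Concentration = 1000 mcg ÷ 52 mL = 19.23077 mcg/mL = 19230.77 ng/mL
Rate = 50118.55 ng/hr ÷ 19230.77 ng/mL = 2.606164 mL/hr
Volume infused = 2.606164 mL/hr × 1.4 hr = 3.64863 mL
Volume remaining = 52 − 3.64863 = 48.35137 mL
Drug remaining = 48.35137 mL × 19230.77 ng/mL = 929834 ng = 929.834 mcg

930 mcg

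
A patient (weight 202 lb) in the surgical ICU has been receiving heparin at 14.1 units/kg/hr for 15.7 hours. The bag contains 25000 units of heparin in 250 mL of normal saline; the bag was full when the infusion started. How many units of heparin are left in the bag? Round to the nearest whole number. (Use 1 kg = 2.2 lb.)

4674 units

Weight = 202 lb ÷ 2.2 lb/kg = 91.81818 kg
Dose = 14.1 units/kg/hr × 91.81818 kg = 1294.636 units/hr
Concentration = 25000 units ÷ 250 mL = 100 units/mL
Rate = 1294.636 units/hr ÷ 100 units/mL = 12.94636 mL/hr
Volume infused = 12.94636 mL/hr × 15.7 hr = 203.2579 mL
Volume remaining = 250 − 203.2579 = 46.74209 mL
Drug remaining = 46.74209 mL × 100 units/mL = 4674.209 units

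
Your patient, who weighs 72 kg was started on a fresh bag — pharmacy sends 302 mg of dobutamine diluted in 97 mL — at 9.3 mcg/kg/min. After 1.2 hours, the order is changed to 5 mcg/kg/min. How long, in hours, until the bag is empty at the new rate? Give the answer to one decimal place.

11.7 hours

Initial rate:
Dose = 9.3 mcg/kg/min × 72 kg = 669.6 mcg/min
669.6 mcg/min × 60 min/hr = 40176 mcg/hr
Concentration = 302 mg ÷ 97 mL = 3.113402 mg/mL = 3113.402 mcg/mL
Rate = 40176 mcg/hr ÷ 3113.402 mcg/mL = 12.90421 mL/hr
Volume infused so far = 12.90421 mL/hr × 1.2 hr = 15.48505 mL
Volume remaining = 97 − 15.48505 = 81.51495 mL
New rate:
Dose = 5 mcg/kg/min × 72 kg = 360 mcg/min
360 mcg/min × 60 min/hr = 21600 mcg/hr
Rate = 21600 mcg/hr ÷ 3113.402 mcg/mL = 6.937748 mL/hr
Time remaining = 81.51495 mL ÷ 6.937748 mL/hr = 11.74948 hr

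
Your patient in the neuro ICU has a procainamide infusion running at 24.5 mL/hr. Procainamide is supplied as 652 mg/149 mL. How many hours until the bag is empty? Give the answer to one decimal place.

6.1 hours

Duration = 149 mL ÷ 24.5 mL/hr = 6.081633 hr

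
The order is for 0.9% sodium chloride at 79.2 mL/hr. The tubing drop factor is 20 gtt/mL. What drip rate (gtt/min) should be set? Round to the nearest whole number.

26 gtt/min

79.2 mL/hr ÷ 60 min/hr = 1.32 mL/min
1.32 mL/min × 20 gtt/mL = 26.4 gtt/min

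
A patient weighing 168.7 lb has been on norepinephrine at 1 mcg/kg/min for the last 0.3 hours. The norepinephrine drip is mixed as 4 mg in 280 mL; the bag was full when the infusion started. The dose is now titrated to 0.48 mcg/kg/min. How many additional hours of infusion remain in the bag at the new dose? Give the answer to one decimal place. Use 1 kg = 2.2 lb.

1.2 hours

Initial rate:
Weight = 168.7 lb ÷ 2.2 lb/kg = 76.68182 kg
Dose = 1 mcg/kg/min × 76.68182 kg = 76.68182 mcg/min
76.68182 mcg/min × 60 min/hr = 4600.909 mcg/hr
Concentration = 4 mg ÷ 280 mL = 0.01428571 mg/mL = 14.28571 mcg/mL
Rate = 4600.909 mcg/hr ÷ 14.28571 mcg/mL = 322.0636 mL/hr
Volume infused so far = 322.0636 mL/hr × 0.3 hr = 96.61909 mL
Volume remaining = 280 − 96.61909 = 183.3809 mL
New rate:
Dose = 0.48 mcg/kg/min × 76.68182 kg = 36.80727 mcg/min
36.80727 mcg/min × 60 min/hr = 2208.436 mcg/hr
Rate = 2208.436 mcg/hr ÷ 14.28571 mcg/mL = 154.5905 mL/hr
Time remaining = 183.3809 mL ÷ 154.5905 mL/hr = 1.186236 hr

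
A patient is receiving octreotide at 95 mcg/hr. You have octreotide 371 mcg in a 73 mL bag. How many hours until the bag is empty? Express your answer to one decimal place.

Concentration = 371 mcg ÷ 73 mL = 5.082192 mcg/mL
Rate = 95 mcg/hr ÷ 5.082192 mcg/mL = 18.69272 mL/hr
Duration = 73 mL ÷ 18.69272 mL/hr = 3.905263 hr

3.9 hours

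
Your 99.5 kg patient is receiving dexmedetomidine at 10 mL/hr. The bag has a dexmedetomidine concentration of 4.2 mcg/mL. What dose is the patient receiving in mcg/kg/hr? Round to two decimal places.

0.42 mcg/kg/hr

Drug rate = 10 mL/hr × 4.2 mcg/mL = 42 mcg/hr
42 mcg/hr ÷ 99.5 kg = 0.4221106 mcg/kg/hr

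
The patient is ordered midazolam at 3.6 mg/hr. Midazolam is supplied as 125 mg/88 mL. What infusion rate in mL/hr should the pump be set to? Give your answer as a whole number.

Concentration = 125 mg ÷ 88 mL = 1.420455 mg/mL
Rate = 3.6 mg/hr ÷ 1.420455 mg/mL = 2.5344 mL/hr

3 mL/hr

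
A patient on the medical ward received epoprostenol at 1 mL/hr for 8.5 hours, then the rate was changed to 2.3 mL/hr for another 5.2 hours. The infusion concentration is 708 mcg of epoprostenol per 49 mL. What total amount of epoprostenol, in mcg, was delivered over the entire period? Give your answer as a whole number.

Concentration = 708 mcg ÷ 49 mL = 14.44898 mcg/mL
Stage 1: 1 mL/hr × 8.5 hr = 8.5 mL → 8.5 mL × 14.44898 mcg/mL = 122.8163 mcg
Stage 2: 2.3 mL/hr × 5.2 hr = 11.96 mL → 11.96 mL × 14.44898 mcg/mL = 172.8098 mcg
Total = 122.8163 + 172.8098 = 295.6261 mcg

296 mcg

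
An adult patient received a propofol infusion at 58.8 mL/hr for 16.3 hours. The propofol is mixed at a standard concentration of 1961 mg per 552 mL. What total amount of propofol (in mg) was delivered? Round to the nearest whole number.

Concentration = 1961 mg ÷ 552 mL = 3.552536 mg/mL
Drug rate = 58.8 mL/hr × 3.552536 mg/mL = 208.8891 mg/hr
Total = 208.8891 mg/hr × 16.3 hr = 3404.893 mg

3405 mg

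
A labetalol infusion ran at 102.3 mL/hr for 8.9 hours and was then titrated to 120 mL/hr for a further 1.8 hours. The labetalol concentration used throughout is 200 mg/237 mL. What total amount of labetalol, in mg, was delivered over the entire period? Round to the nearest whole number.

Concentration = 200 mg ÷ 237 mL = 0.8438819 mg/mL
Stage 1: 102.3 mL/hr × 8.9 hr = 910.47 mL → 910.47 mL × 0.8438819 mg/mL = 768.3291 mg
Stage 2: 120 mL/hr × 1.8 hr = 216 mL → 216 mL × 0.8438819 mg/mL = 182.2785 mg
Total = 768.3291 + 182.2785 = 950.6076 mg

951 mg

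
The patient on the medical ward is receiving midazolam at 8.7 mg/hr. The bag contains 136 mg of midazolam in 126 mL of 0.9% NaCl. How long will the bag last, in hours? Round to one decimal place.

15.6 hours

Concentration = 136 mg ÷ 126 mL = 1.079365 mg/mL
Rate = 8.7 mg/hr ÷ 1.079365 mg/mL = 8.060294 mL/hr
Duration = 126 mL ÷ 8.060294 mL/hr = 15.63218 hr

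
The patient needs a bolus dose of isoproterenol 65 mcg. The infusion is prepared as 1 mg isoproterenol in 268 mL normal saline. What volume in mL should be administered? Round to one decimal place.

Concentration = 1 mg ÷ 268 mL = 0.003731343 mg/mL = 3.731343 mcg/mL
Volume = 65 mcg ÷ 3.731343 mcg/mL = 17.42 mL

17.4 mL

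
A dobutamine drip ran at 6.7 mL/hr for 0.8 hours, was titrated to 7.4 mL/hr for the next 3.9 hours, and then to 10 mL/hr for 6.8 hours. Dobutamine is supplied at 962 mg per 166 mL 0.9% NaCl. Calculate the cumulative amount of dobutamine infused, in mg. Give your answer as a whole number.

592 mg

Concentration = 962 mg ÷ 166 mL = 5.795181 mg/mL
Stage 1: 6.7 mL/hr × 0.8 hr = 5.36 mL → 5.36 mL × 5.795181 mg/mL = 31.06217 mg
Stage 2: 7.4 mL/hr × 3.9 hr = 28.86 mL → 28.86 mL × 5.795181 mg/mL = 167.2489 mg
Stage 3: 10 mL/hr × 6.8 hr = 68 mL → 68 mL × 5.795181 mg/mL = 394.0723 mg
Total = 31.06217 + 167.2489 + 394.0723 = 592.3834 mg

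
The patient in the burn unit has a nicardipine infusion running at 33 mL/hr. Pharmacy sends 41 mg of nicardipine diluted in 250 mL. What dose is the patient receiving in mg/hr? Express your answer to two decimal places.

5.41 mg/hr

Concentration = 41 mg ÷ 250 mL = 0.164 mg/mL
Drug rate = 33 mL/hr × 0.164 mg/mL = 5.412 mg/hr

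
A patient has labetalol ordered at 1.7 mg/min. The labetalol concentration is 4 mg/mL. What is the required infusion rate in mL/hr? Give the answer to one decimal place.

1.7 mg/min × 60 min/hr = 102 mg/hr
Rate = 102 mg/hr ÷ 4 mg/mL = 25.5 mL/hr

25.5 mL/hr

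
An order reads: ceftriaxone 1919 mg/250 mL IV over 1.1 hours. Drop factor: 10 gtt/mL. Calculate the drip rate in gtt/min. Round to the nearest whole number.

38 gtt/min

250 mL ÷ (1.1 hr × 60 = 66 min) = 3.787879 mL/min
3.787879 mL/min × 10 gtt/mL = 37.87879 gtt/min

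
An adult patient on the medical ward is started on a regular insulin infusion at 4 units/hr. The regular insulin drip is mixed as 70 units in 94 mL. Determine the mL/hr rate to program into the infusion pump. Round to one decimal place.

5.4 mL/hr

Concentration = 70 units ÷ 94 mL = 0.7446809 units/mL
Rate = 4 units/hr ÷ 0.7446809 units/mL = 5.371429 mL/hr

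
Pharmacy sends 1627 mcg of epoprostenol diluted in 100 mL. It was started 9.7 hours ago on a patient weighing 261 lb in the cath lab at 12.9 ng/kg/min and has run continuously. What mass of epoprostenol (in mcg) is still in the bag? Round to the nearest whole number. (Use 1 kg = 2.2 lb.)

Weight = 261 lb ÷ 2.2 lb/kg = 118.6364 kg
Dose = 12.9 ng/kg/min × 118.6364 kg = 1530.409 ng/min
1530.409 ng/min × 60 min/hr = 91824.55 ng/hr
Concentration = 1627 mcg ÷ 100 mL = 16.27 mcg/mL = 16270 ng/mL
Rate = 91824.55 ng/hr ÷ 16270 ng/mL = 5.643795 mL/hr
Volume infused = 5.643795 mL/hr × 9.7 hr = 54.74481 mL
Volume remaining = 100 − 54.74481 = 45.25519 mL
Drug remaining = 45.25519 mL × 16270 ng/mL = 736301.9 ng = 736.3019 mcg

736 mcg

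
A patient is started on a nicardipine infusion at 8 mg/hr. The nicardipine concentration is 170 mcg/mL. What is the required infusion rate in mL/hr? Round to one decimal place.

Concentration = 170 mcg/mL = 0.17 mg/mL
Rate = 8 mg/hr ÷ 0.17 mg/mL = 47.05882 mL/hr

47.1 mL/hr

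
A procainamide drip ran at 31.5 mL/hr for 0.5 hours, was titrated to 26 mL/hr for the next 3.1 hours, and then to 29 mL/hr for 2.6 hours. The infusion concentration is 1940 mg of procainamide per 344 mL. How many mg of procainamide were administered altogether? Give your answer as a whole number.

969 mg

Concentration = 1940 mg ÷ 344 mL = 5.639535 mg/mL
Stage 1: 31.5 mL/hr × 0.5 hr = 15.75 mL → 15.75 mL × 5.639535 mg/mL = 88.82267 mg
Stage 2: 26 mL/hr × 3.1 hr = 80.6 mL → 80.6 mL × 5.639535 mg/mL = 454.5465 mg
Stage 3: 29 mL/hr × 2.6 hr = 75.4 mL → 75.4 mL × 5.639535 mg/mL = 425.2209 mg
Total = 88.82267 + 454.5465 + 425.2209 = 968.5901 mg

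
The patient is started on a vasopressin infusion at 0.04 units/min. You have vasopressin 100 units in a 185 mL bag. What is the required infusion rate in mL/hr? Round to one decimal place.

4.4 mL/hr

0.04 units/min × 60 min/hr = 2.4 units/hr
Concentration = 100 units ÷ 185 mL = 0.5405405 units/mL
Rate = 2.4 units/hr ÷ 0.5405405 units/mL = 4.44 mL/hr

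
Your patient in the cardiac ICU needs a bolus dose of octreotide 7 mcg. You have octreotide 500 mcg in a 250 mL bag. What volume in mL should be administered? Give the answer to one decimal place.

3.5 mL

Concentration = 500 mcg ÷ 250 mL = 2 mcg/mL
Volume = 7 mcg ÷ 2 mcg/mL = 3.5 mL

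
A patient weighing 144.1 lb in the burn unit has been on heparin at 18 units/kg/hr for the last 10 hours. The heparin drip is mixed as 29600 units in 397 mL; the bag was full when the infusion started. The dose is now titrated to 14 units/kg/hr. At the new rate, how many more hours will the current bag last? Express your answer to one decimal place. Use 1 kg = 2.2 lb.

Initial rate:
Weight = 144.1 lb ÷ 2.2 lb/kg = 65.5 kg
Dose = 18 units/kg/hr × 65.5 kg = 1179 units/hr
Concentration = 29600 units ÷ 397 mL = 74.55919 units/mL
Rate = 1179 units/hr ÷ 74.55919 units/mL = 15.81294 mL/hr
Volume infused so far = 15.81294 mL/hr × 10 hr = 158.1294 mL
Volume remaining = 397 − 158.1294 = 238.8706 mL
New rate:
Dose = 14 units/kg/hr × 65.5 kg = 917 units/hr
Rate = 917 units/hr ÷ 74.55919 units/mL = 12.29895 mL/hr
Time remaining = 238.8706 mL ÷ 12.29895 mL/hr = 19.42203 hr

19.4 hours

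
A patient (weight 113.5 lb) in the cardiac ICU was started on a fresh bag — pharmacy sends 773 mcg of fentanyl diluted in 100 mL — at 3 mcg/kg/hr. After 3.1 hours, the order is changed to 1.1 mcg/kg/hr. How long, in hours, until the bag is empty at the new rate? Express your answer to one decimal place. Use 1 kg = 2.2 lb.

Initial rate:
Weight = 113.5 lb ÷ 2.2 lb/kg = 51.59091 kg
Dose = 3 mcg/kg/hr × 51.59091 kg = 154.7727 mcg/hr
Concentration = 773 mcg ÷ 100 mL = 7.73 mcg/mL
Rate = 154.7727 mcg/hr ÷ 7.73 mcg/mL = 20.02235 mL/hr
Volume infused so far = 20.02235 mL/hr × 3.1 hr = 62.06927 mL
Volume remaining = 100 − 62.06927 = 37.93073 mL
New rate:
Dose = 1.1 mcg/kg/hr × 51.59091 kg = 56.75 mcg/hr
Rate = 56.75 mcg/hr ÷ 7.73 mcg/mL = 7.341527 mL/hr
Time remaining = 37.93073 mL ÷ 7.341527 mL/hr = 5.1666 hr

5.2 hours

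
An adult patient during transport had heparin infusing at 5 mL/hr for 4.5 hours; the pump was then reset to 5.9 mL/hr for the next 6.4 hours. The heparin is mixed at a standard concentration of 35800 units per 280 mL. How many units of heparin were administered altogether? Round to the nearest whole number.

Concentration = 35800 units ÷ 280 mL = 127.8571 units/mL
Stage 1: 5 mL/hr × 4.5 hr = 22.5 mL → 22.5 mL × 127.8571 units/mL = 2876.786 units
Stage 2: 5.9 mL/hr × 6.4 hr = 37.76 mL → 37.76 mL × 127.8571 units/mL = 4827.886 units
Total = 2876.786 + 4827.886 = 7704.671 units

7705 units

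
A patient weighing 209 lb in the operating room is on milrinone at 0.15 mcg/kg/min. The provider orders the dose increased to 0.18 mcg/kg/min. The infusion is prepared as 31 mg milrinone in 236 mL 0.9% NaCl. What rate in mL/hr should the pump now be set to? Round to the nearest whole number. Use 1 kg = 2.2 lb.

Weight = 209 lb ÷ 2.2 lb/kg = 95 kg
Dose = 0.18 mcg/kg/min × 95 kg = 17.1 mcg/min
17.1 mcg/min × 60 min/hr = 1026 mcg/hr
Concentration = 31 mg ÷ 236 mL = 0.1313559 mg/mL = 131.3559 mcg/mL
Rate = 1026 mcg/hr ÷ 131.3559 mcg/mL = 7.810839 mL/hr

8 mL/hr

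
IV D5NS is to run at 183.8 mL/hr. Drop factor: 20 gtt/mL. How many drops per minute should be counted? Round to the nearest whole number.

61 gtt/min

183.8 mL/hr ÷ 60 min/hr = 3.063333 mL/min
3.063333 mL/min × 20 gtt/mL = 61.26667 gtt/min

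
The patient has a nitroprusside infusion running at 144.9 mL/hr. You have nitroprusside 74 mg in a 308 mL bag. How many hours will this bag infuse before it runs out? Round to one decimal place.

2.1 hours

Duration = 308 mL ÷ 144.9 mL/hr = 2.125604 hr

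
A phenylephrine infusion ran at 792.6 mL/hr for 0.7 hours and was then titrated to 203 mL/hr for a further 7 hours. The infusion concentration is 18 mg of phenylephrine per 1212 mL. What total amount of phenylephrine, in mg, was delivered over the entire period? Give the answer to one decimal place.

29.3 mg

Concentration = 18 mg ÷ 1212 mL = 0.01485149 mg/mL
Stage 1: 792.6 mL/hr × 0.7 hr = 554.82 mL → 554.82 mL × 0.01485149 mg/mL = 8.239901 mg
Stage 2: 203 mL/hr × 7 hr = 1421 mL → 1421 mL × 0.01485149 mg/mL = 21.10396 mg
Total = 8.239901 + 21.10396 = 29.34386 mg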